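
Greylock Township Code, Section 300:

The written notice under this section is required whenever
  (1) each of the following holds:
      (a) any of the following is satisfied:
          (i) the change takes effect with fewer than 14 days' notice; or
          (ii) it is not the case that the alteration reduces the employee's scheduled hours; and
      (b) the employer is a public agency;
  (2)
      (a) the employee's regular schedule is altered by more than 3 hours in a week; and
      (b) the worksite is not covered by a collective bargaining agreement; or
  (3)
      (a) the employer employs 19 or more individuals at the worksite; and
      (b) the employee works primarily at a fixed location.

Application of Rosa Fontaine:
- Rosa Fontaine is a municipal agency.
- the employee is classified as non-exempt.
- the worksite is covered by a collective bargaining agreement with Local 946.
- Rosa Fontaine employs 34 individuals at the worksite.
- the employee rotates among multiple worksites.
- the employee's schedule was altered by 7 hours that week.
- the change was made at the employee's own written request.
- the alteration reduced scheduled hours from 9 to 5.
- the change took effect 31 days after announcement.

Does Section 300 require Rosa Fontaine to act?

(i) < 14 days' notice — fails.
(ii) not (hours reduced) — not met.
So (a) is not satisfied (F OR F).
(b) public agency — met.
(1) = F AND T = false.
(a) schedule shift > 3h — satisfied.
(b) no CBA — fails.
(2) = T AND F = false.
(a) ≥ 19 at site — met.
(b) fixed location — fails.
(3) = T AND F = false.
So Overall is not satisfied (F OR F OR F).

No — not required.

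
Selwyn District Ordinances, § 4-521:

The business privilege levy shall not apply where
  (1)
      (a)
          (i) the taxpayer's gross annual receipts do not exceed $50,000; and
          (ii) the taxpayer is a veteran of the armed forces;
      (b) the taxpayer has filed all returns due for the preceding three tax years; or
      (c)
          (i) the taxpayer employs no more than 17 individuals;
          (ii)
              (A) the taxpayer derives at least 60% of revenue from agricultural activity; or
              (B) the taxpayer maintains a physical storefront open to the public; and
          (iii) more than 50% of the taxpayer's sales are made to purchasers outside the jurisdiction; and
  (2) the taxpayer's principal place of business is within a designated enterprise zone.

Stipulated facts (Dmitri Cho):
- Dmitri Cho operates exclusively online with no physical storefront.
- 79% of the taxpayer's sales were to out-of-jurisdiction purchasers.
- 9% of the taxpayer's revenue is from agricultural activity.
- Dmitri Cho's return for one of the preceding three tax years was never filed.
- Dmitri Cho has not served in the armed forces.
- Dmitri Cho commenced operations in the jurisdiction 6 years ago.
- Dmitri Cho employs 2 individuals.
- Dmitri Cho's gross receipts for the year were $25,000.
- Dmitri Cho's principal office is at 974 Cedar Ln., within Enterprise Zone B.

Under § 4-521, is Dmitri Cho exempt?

No — not exempt.

(i) receipts ≤ $50,000 — satisfied.
(ii) veteran — not satisfied.
(a) = T AND F = false.
(b) returns current — fails.
(i) ≤ 17 employees — holds.
(A) ≥60% agricultural — fails.
(B) has storefront — fails.
So (ii) is not satisfied (F OR F).
(iii) >50% out-of-jur. sales — holds.
(c) = T AND F AND T = false.
So (1) is not satisfied (F OR F OR F).
(2) in enterprise zone — met.
Overall = F AND T = false.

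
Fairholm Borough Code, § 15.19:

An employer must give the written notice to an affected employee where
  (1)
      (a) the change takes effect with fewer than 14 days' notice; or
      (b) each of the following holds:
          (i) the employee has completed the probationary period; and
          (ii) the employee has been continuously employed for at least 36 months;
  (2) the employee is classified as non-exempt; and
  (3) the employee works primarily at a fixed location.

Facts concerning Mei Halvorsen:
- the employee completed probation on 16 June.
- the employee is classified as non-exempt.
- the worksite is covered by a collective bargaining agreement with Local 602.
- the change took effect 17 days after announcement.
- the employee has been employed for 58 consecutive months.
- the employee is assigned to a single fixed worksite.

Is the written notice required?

Yes — required.

(a) < 14 days' notice — not satisfied.
(i) past probation — met.
(ii) tenure ≥ 36 mo. — met.
(b): T AND T → true.
(1): F OR T → true.
(2) non-exempt — met.
(3) fixed location — holds.
Overall: T AND T AND T → true.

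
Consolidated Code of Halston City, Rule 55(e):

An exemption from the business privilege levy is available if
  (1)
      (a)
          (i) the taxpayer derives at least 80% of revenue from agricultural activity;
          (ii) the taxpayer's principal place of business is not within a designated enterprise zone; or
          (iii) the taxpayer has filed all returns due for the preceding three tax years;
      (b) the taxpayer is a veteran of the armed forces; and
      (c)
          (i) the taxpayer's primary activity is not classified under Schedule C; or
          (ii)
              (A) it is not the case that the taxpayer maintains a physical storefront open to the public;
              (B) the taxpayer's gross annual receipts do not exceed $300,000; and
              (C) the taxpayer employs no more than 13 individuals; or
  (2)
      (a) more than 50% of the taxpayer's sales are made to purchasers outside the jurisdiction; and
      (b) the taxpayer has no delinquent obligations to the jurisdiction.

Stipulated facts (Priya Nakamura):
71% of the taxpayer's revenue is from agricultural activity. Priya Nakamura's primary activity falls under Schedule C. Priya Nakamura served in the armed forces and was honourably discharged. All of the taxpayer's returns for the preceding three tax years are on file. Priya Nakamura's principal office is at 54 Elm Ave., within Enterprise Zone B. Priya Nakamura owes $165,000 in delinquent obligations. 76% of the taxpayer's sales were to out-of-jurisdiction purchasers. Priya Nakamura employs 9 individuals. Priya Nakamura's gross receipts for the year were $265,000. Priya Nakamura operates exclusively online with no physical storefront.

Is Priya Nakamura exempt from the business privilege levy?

(i) ≥80% agricultural — fails.
(ii) not (in enterprise zone) — not met.
(iii) returns current — satisfied.
So (a) is satisfied (F OR F OR T).
(b) veteran — met.
(i) not (Schedule C activity) — fails.
(A) not (has storefront) — holds.
(B) receipts ≤ $300,000 — satisfied.
(C) ≤ 13 employees — met.
(ii): T AND T AND T → true.
So (c) is satisfied (F OR T).
So (1) is satisfied (T AND T AND T).
(a) >50% out-of-jur. sales — holds.
(b) no delinquency — fails.
(2): T AND F → false.
Overall: T OR F → true.

Yes — exempt.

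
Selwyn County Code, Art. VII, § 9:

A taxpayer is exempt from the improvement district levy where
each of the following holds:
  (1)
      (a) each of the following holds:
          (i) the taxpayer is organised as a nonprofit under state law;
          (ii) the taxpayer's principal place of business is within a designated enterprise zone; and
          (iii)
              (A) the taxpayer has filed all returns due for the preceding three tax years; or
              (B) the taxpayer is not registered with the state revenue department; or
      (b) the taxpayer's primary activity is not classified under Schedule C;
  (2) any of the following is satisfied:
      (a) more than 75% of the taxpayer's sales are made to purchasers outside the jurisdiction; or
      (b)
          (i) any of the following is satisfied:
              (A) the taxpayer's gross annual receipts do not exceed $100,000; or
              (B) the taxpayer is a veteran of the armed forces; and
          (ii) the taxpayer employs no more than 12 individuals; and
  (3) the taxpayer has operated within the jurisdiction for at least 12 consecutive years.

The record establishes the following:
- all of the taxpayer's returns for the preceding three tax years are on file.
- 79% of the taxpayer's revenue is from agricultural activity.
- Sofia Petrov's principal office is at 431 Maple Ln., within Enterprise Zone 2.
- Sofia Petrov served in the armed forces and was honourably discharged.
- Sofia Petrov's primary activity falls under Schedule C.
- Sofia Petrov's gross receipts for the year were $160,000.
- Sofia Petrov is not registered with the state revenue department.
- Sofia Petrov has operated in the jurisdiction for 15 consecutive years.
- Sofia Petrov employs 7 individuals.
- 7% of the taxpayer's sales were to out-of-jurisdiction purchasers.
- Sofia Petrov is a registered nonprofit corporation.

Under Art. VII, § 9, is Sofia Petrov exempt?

Yes — exempt.

(i) nonprofit — met.
(ii) in enterprise zone — satisfied.
(A) returns current — holds.
(B) not (state-registered) — holds.
(iii): T OR T → true.
(a) = T AND T AND T = true.
(b) not (Schedule C activity) — fails.
(1): T OR F → true.
(a) >75% out-of-jur. sales — not met.
(A) receipts ≤ $100,000 — not satisfied.
(B) veteran — holds.
(i) = F OR T = true.
(ii) ≤ 12 employees — met.
(b): T AND T → true.
So (2) is satisfied (F OR T).
(3) ≥ 12 yrs in jurisdiction — satisfied.
So Overall is satisfied (T AND T AND T).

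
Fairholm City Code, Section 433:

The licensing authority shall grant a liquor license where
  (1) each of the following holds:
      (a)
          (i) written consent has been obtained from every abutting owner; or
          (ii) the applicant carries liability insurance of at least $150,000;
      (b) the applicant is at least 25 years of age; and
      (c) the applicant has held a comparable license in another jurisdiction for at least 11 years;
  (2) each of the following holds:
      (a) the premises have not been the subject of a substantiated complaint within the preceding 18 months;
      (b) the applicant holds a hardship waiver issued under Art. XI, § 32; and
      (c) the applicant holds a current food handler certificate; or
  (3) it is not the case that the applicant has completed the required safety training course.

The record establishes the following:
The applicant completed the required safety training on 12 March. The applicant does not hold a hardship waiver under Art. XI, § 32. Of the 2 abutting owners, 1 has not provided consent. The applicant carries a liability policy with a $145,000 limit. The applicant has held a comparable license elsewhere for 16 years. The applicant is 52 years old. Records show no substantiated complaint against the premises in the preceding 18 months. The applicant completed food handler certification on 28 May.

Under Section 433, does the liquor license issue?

No — denied.

(i) all abutters consent — not met.
(ii) insurance ≥ $150,000 — not met.
(a) = F OR F = false.
(b) age ≥ 25 — satisfied.
(c) prior license ≥ 11 yr — met.
So (1) is not satisfied (F AND T AND T).
(a) no complaint in 18 mo. — holds.
(b) hardship waiver — fails.
(c) food handler cert. — holds.
(2): T AND F AND T → false.
(3) not (safety training) — not satisfied.
Overall = F OR F OR F = false.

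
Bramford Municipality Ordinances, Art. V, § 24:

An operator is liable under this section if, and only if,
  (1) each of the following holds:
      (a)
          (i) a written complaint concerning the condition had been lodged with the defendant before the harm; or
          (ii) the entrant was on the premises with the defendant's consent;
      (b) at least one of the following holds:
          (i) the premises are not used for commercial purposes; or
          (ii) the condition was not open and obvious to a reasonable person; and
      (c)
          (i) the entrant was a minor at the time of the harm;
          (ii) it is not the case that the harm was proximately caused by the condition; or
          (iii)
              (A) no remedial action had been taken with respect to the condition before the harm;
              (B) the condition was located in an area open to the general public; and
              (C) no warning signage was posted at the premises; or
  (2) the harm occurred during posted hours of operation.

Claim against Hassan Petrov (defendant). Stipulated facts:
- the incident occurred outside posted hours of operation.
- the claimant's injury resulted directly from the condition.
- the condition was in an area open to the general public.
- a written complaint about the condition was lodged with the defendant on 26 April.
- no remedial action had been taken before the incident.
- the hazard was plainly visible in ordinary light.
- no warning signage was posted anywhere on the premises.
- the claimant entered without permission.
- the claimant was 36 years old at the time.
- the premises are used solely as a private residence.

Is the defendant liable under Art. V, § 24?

(i) complaint lodged — holds.
(ii) consent to enter — not satisfied.
So (a) is satisfied (T OR F).
(i) not (commercial use) — holds.
(ii) not open/obvious — not satisfied.
(b): T OR F → true.
(i) entrant a minor — not met.
(ii) not (proximate cause) — not satisfied.
(A) no remedial action — satisfied.
(B) public area — met.
(C) no signage posted — met.
(iii): T AND T AND T → true.
(c): F OR F OR T → true.
(1): T AND T AND T → true.
(2) during posted hours — not satisfied.
Overall = T OR F = true.

Yes — liable.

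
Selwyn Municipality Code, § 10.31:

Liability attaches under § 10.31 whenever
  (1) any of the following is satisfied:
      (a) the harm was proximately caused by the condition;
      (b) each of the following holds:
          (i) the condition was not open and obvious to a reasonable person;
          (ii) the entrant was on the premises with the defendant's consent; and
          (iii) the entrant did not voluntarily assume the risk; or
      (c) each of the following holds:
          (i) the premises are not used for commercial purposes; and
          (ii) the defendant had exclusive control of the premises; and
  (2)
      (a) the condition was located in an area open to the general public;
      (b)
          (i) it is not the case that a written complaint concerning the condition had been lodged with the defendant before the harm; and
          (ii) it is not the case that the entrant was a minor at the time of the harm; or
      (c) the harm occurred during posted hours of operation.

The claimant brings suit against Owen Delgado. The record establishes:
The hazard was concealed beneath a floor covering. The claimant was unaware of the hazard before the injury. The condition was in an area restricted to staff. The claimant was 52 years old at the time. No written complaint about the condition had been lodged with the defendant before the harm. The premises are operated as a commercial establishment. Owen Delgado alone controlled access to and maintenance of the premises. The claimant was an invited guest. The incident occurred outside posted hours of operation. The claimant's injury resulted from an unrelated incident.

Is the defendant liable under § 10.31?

(a) proximate cause — not satisfied.
(i) not open/obvious — holds.
(ii) consent to enter — met.
(iii) no assumed risk — met.
So (b) is satisfied (T AND T AND T).
(i) not (commercial use) — not satisfied.
(ii) exclusive control — holds.
So (c) is not satisfied (F AND T).
(1) = F OR T OR F = true.
(a) public area — fails.
(i) not (complaint lodged) — met.
(ii) not (entrant a minor) — holds.
So (b) is satisfied (T AND T).
(c) during posted hours — not met.
(2): F OR T OR F → true.
So Overall is satisfied (T AND T).

Yes — liable.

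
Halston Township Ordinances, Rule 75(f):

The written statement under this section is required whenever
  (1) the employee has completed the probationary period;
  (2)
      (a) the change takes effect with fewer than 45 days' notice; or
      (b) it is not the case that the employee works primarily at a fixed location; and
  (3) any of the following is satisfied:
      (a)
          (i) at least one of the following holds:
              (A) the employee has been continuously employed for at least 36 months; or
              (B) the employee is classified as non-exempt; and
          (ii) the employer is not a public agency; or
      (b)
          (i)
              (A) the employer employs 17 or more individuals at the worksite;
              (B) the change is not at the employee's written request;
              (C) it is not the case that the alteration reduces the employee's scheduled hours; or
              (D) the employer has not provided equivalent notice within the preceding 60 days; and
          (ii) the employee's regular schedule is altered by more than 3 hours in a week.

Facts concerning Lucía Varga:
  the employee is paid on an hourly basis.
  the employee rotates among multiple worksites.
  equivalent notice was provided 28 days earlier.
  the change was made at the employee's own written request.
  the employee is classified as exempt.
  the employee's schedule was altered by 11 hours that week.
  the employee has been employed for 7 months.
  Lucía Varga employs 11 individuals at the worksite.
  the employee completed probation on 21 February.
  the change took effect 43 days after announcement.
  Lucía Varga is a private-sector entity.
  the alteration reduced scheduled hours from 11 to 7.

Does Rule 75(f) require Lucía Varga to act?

No — not required.

(1) past probation — holds.
(a) < 45 days' notice — satisfied.
(b) not (fixed location) — satisfied.
(2): T OR T → true.
(A) tenure ≥ 36 mo. — not met.
(B) non-exempt — not met.
So (i) is not satisfied (F OR F).
(ii) not (public agency) — satisfied.
(a) = F AND T = false.
(A) ≥ 17 at site — not satisfied.
(B) not employee-requested — not met.
(C) not (hours reduced) — fails.
(D) no recent notice — fails.
(i) = F OR F OR F OR F = false.
(ii) schedule shift > 3h — satisfied.
(b) = F AND T = false.
(3): F OR F → false.
Overall: T AND T AND F → false.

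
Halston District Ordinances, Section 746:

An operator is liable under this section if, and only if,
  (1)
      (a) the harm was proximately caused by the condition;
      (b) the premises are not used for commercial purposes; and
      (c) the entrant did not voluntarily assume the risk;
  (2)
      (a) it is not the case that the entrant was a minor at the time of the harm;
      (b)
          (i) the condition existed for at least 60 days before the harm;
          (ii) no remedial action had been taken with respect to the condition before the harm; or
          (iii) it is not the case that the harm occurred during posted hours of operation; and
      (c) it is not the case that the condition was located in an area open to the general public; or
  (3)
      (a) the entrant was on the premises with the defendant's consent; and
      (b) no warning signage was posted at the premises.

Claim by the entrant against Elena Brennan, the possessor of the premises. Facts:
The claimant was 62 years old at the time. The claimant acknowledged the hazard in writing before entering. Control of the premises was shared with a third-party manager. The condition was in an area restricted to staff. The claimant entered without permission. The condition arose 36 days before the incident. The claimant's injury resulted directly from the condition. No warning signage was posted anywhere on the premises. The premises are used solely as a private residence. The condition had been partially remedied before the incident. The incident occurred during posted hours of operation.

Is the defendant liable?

(a) proximate cause — satisfied.
(b) not (commercial use) — met.
(c) no assumed risk — fails.
(1) = T AND T AND F = false.
(a) not (entrant a minor) — met.
(i) condition ≥60 days old — not satisfied.
(ii) no remedial action — fails.
(iii) not (during posted hours) — not met.
(b): F OR F OR F → false.
(c) not (public area) — satisfied.
So (2) is not satisfied (T AND F AND T).
(a) consent to enter — not met.
(b) no signage posted — holds.
So (3) is not satisfied (F AND T).
Overall: F OR F OR F → false.

No — not liable.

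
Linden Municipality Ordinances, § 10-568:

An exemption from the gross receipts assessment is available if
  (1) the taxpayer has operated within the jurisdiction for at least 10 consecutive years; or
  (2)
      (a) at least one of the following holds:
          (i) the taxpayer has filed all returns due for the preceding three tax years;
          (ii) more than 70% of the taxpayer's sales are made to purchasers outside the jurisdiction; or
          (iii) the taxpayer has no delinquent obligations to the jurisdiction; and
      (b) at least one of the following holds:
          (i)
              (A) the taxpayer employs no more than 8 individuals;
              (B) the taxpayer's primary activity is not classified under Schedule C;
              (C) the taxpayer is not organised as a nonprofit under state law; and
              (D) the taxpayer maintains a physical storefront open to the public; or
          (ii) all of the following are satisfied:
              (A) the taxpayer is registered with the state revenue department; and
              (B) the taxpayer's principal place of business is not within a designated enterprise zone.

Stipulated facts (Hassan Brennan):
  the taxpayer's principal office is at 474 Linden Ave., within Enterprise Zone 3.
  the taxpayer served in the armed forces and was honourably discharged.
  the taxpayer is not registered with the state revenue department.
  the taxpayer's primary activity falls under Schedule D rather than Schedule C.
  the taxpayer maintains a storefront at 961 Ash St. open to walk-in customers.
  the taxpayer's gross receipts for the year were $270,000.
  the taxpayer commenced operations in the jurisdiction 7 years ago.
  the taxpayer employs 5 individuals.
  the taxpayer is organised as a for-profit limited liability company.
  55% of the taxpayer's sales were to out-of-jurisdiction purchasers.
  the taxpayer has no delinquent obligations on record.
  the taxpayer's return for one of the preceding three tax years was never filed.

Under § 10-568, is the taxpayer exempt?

(1) ≥ 10 yrs in jurisdiction — fails.
(i) returns current — not satisfied.
(ii) >70% out-of-jur. sales — not satisfied.
(iii) no delinquency — holds.
(a): F OR F OR T → true.
(A) ≤ 8 employees — satisfied.
(B) not (Schedule C activity) — holds.
(C) not (nonprofit) — holds.
(D) has storefront — satisfied.
(i) = T AND T AND T AND T = true.
(A) state-registered — not met.
(B) not (in enterprise zone) — not met.
(ii) = F AND F = false.
So (b) is satisfied (T OR F).
(2): T AND T → true.
Overall: F OR T → true.

Yes — exempt.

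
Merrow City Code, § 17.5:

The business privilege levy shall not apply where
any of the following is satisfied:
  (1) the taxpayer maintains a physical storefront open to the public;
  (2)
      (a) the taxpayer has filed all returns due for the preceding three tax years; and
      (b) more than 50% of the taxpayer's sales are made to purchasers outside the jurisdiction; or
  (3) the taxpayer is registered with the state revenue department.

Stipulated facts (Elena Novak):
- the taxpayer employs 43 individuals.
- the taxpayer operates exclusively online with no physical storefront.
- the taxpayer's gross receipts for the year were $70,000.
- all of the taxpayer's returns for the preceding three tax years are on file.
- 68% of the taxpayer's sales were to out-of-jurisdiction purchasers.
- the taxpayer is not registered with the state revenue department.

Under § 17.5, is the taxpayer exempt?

(1) has storefront — not met.
(a) returns current — holds.
(b) >50% out-of-jur. sales — satisfied.
So (2) is satisfied (T AND T).
(3) state-registered — not met.
Overall = F OR T OR F = true.

Yes — exempt.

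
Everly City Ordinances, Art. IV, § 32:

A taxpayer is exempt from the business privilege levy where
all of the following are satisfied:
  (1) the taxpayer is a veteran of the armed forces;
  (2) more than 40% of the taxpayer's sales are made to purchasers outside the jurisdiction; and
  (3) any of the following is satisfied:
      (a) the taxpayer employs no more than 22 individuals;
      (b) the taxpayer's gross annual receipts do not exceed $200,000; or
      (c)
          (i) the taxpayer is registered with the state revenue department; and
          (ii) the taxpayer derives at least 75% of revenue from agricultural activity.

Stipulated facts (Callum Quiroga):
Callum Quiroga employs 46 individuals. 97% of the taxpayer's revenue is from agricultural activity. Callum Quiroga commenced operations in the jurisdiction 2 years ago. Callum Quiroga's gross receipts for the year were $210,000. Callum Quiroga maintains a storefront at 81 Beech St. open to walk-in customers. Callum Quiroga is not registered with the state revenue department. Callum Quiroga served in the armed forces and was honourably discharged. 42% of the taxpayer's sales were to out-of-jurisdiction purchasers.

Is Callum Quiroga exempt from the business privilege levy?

No — not exempt.

(1) veteran — holds.
(2) >40% out-of-jur. sales — met.
(a) ≤ 22 employees — not met.
(b) receipts ≤ $200,000 — not satisfied.
(i) state-registered — fails.
(ii) ≥75% agricultural — met.
So (c) is not satisfied (F AND T).
So (3) is not satisfied (F OR F OR F).
So Overall is not satisfied (T AND T AND F).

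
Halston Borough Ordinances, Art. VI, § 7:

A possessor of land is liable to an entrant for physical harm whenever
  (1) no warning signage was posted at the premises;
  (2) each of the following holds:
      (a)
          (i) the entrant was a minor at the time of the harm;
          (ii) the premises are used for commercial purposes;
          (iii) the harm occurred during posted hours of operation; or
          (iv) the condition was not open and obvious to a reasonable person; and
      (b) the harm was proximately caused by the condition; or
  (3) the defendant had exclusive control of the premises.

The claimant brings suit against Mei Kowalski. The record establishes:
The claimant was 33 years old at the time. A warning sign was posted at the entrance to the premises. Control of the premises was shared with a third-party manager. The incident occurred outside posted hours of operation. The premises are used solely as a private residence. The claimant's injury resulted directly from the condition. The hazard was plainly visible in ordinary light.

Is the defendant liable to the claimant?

No — not liable.

(1) no signage posted — not satisfied.
(i) entrant a minor — not met.
(ii) commercial use — fails.
(iii) during posted hours — not met.
(iv) not open/obvious — not met.
(a) = F OR F OR F OR F = false.
(b) proximate cause — holds.
(2) = F AND T = false.
(3) exclusive control — not met.
Overall = F OR F OR F = false.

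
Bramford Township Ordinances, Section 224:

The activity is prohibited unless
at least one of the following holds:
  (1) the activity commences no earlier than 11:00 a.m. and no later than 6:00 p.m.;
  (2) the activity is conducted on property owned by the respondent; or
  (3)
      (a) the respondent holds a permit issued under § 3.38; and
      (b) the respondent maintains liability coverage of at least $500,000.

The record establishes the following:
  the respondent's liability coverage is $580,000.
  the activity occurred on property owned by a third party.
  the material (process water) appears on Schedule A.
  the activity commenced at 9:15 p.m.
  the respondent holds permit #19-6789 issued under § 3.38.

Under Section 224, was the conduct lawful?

(1) start within hours — not satisfied.
(2) own property — not satisfied.
(a) holds permit — met.
(b) coverage ≥ $500,000 — holds.
So (3) is satisfied (T AND T).
So Overall is satisfied (F OR F OR T).

Yes — lawful.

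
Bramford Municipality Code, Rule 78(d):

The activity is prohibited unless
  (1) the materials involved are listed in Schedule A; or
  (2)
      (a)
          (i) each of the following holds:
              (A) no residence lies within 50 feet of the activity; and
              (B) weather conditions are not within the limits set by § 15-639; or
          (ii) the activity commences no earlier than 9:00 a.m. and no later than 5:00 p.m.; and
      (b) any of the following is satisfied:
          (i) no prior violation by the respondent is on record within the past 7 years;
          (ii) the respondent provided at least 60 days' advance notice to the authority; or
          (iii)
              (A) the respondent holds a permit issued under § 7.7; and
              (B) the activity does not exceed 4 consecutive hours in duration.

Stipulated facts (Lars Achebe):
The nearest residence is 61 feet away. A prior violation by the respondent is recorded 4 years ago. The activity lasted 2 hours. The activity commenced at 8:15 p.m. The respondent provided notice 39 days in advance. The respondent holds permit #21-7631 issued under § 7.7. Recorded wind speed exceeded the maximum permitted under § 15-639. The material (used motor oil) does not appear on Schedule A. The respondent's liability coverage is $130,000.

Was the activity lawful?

Yes — lawful.

(1) Schedule A material — not met.
(A) no residence in 50 ft — holds.
(B) not (weather ok) — satisfied.
(i) = T AND T = true.
(ii) start within hours — not satisfied.
So (a) is satisfied (T OR F).
(i) no prior violation — not satisfied.
(ii) ≥60 days' notice — fails.
(A) holds permit — satisfied.
(B) ≤ 4 hrs duration — holds.
(iii) = T AND T = true.
(b): F OR F OR T → true.
(2): T AND T → true.
So Overall is satisfied (F OR T).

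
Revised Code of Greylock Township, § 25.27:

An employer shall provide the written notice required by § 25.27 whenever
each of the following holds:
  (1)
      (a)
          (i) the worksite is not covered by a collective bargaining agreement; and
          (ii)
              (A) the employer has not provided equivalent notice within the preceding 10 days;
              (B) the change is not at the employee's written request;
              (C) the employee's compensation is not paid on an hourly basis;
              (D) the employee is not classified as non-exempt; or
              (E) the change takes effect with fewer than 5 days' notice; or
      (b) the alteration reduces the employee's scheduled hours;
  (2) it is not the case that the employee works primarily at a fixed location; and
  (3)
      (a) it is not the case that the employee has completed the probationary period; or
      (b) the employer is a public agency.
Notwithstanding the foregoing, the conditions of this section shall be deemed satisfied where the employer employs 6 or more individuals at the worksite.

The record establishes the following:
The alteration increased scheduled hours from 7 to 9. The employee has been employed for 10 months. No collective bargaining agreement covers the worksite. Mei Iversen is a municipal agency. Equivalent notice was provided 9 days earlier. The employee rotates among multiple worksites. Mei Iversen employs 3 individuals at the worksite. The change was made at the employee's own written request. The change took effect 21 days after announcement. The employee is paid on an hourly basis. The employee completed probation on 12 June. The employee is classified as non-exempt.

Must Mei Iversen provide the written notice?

No — not required.

(i) no CBA — holds.
(A) no recent notice — not satisfied.
(B) not employee-requested — not met.
(C) not (hourly-paid) — not met.
(D) not (non-exempt) — not met.
(E) < 5 days' notice — fails.
(ii): F OR F OR F OR F OR F → false.
(a) = T AND F = false.
(b) hours reduced — not satisfied.
So (1) is not satisfied (F OR F).
(2) not (fixed location) — holds.
(a) not (past probation) — not satisfied.
(b) public agency — met.
So (3) is satisfied (F OR T).
Overall = F AND T AND T = false.
Exception (≥ 6 at site) — not satisfied.
Result: main false OR exception false → false.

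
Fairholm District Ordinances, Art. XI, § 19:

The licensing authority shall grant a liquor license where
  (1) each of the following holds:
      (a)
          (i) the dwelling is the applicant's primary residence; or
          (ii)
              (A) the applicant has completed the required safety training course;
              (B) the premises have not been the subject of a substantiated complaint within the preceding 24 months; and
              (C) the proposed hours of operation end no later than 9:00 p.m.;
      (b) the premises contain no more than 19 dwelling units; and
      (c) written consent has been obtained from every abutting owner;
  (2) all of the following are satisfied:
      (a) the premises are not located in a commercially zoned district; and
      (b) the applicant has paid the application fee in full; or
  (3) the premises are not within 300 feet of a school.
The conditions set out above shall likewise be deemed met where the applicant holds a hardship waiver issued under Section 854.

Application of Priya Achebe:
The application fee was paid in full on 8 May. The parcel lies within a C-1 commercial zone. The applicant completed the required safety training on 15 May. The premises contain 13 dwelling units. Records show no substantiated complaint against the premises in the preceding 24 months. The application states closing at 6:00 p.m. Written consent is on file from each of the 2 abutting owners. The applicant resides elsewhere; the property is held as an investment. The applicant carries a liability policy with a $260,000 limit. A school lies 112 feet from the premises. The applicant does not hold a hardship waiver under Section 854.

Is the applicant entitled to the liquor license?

(i) primary residence — not satisfied.
(A) safety training — met.
(B) no complaint in 24 mo. — met.
(C) closes by 9 p.m. — met.
So (ii) is satisfied (T AND T AND T).
So (a) is satisfied (F OR T).
(b) ≤ 19 units — satisfied.
(c) all abutters consent — met.
(1) = T AND T AND T = true.
(a) not (commercially zoned) — fails.
(b) fee paid — met.
(2): F AND T → false.
(3) ≥300 ft from school — not met.
Overall = T OR F OR F = true.
Exception (hardship waiver) — not satisfied.
Result: main true OR exception false → true.

Yes — granted.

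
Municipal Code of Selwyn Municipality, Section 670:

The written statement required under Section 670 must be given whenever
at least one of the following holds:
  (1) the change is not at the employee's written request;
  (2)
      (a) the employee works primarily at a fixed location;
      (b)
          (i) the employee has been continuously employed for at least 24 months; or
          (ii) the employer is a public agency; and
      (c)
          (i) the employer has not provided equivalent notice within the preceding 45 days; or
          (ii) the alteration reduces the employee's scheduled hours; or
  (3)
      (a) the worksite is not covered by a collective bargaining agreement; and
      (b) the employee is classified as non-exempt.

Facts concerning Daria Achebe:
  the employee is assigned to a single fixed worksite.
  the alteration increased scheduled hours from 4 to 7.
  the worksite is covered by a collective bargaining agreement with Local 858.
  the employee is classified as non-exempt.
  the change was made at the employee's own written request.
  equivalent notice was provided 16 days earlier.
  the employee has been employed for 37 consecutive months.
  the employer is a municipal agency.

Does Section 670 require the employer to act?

(1) not employee-requested — not met.
(a) fixed location — met.
(i) tenure ≥ 24 mo. — satisfied.
(ii) public agency — holds.
(b) = T OR T = true.
(i) no recent notice — fails.
(ii) hours reduced — not satisfied.
(c): F OR F → false.
(2) = T AND T AND F = false.
(a) no CBA — not satisfied.
(b) non-exempt — satisfied.
So (3) is not satisfied (F AND T).
Overall: F OR F OR F → false.

No — not required.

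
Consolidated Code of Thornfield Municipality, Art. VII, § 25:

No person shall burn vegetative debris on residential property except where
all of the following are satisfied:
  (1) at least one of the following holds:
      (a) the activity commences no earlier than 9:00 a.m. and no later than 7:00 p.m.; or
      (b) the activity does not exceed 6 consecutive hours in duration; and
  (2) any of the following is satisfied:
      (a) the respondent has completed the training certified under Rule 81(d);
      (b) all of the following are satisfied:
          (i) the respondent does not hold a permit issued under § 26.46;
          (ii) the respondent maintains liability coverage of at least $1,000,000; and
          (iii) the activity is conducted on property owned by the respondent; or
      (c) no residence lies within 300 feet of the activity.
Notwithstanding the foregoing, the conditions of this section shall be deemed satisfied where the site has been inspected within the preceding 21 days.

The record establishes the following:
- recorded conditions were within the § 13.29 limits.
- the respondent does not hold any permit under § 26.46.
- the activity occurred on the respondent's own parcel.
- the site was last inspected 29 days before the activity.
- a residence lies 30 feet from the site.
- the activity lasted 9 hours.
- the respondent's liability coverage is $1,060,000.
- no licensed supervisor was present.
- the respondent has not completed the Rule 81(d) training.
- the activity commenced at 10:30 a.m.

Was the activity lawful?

Yes — lawful.

(a) start within hours — holds.
(b) ≤ 6 hrs duration — fails.
(1): T OR F → true.
(a) training certified — not satisfied.
(i) not (holds permit) — holds.
(ii) coverage ≥ $1,000,000 — satisfied.
(iii) own property — met.
(b): T AND T AND T → true.
(c) no residence in 300 ft — fails.
(2) = F OR T OR F = true.
So Overall is satisfied (T AND T).
Exception (site inspected) — not satisfied.
Result: main true OR exception false → true.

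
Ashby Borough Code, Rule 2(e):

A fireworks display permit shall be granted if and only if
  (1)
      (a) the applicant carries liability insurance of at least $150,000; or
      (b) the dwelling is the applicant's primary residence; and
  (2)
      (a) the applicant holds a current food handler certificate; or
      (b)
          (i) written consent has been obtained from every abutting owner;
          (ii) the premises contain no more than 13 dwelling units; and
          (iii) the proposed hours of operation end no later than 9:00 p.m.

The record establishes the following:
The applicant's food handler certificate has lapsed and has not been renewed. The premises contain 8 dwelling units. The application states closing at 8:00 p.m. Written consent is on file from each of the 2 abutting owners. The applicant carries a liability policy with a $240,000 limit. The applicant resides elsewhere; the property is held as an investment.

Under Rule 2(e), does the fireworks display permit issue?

Yes — granted.

(a) insurance ≥ $150,000 — satisfied.
(b) primary residence — not met.
(1): T OR F → true.
(a) food handler cert. — fails.
(i) all abutters consent — met.
(ii) ≤ 13 units — met.
(iii) closes by 9 p.m. — holds.
(b) = T AND T AND T = true.
(2) = F OR T = true.
Overall = T AND T = true.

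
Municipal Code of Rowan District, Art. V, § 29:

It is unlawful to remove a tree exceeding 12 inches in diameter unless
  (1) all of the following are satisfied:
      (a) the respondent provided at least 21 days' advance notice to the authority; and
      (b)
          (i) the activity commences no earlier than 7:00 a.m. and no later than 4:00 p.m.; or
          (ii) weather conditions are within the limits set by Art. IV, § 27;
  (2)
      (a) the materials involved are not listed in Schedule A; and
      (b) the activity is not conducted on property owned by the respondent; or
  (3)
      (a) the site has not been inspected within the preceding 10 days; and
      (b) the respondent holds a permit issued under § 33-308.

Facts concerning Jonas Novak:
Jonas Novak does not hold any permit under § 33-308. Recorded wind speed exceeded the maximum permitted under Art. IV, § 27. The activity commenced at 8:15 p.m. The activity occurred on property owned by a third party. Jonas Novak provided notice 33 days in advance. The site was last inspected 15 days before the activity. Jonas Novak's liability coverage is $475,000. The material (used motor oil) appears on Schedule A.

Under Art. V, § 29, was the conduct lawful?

No — unlawful.

(a) ≥21 days' notice — holds.
(i) start within hours — fails.
(ii) weather ok — not satisfied.
(b) = F OR F = false.
(1): T AND F → false.
(a) not (Schedule A material) — not met.
(b) not (own property) — met.
(2): F AND T → false.
(a) not (site inspected) — met.
(b) holds permit — not satisfied.
So (3) is not satisfied (T AND F).
Overall: F OR F OR F → false.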